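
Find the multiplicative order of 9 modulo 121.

By Lagrange's theorem, ord_121(9) divides φ(121) = φ(11^2) = 11·(11−1) = 110 = 2 · 5 · 11.
Divisors of 110: 1, 2, 5, 10, 11, 22, 55, 110.
Check 9^d mod 121 for each divisor in increasing order:
9^1 ≡ 9
9^2 ≡ 81
9^5 ≡ 1
Hence ord(9) = 5.

5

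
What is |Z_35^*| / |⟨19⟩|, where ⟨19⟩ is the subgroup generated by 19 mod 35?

By Lagrange's theorem, ord_35(19) divides φ(35) = φ(5·7) = (5−1)·(7−1) = 4·6 = 24 = 2^3 · 3.
Divisors of 24: 1, 2, 3, 4, 6, 8, 12, 24.
Check 19^d mod 35 for each divisor in increasing order:
19^1 ≡ 19 (mod 35)
19^2 ≡ 11 (mod 35)
19^3 ≡ 34 (mod 35)
19^4 ≡ 16 (mod 35)
19^6 ≡ 1 (mod 35) ✓
Thus |⟨19⟩| = ord(19) = 6.
Index = |(Z/35Z)^×| / |⟨19⟩| = 24 / 6 = 4.

4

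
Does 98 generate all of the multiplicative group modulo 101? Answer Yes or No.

φ(101) = 101 − 1 = 100 = 2^2 · 5^2.
98 is a primitive root mod 101 iff 98^(φ(101)/q) ≢ 1 for every prime q | φ(101), i.e. q ∈ {2, 5}.
98^50 ≡ 100 (mod 101)  [q = 2: ≢ 1 ✓]
98^20 ≡ 84 (mod 101)  [q = 5: ≢ 1 ✓]
None equal 1, so ord_101(98) = 100: 98 is a primitive root.

Yes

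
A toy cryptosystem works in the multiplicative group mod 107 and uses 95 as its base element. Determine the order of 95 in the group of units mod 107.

106

Since 95 ∈ (Z/107Z)^×, its order divides φ(107) = 107 − 1 = 106 = 2 · 53.
Divisors of 106: 1, 2, 53, 106.
Compute 95^d (mod 107) for the divisors d until we hit 1:
95^1 ≡ 95
95^2 ≡ 37
95^53 ≡ 106
95^106 ≡ 1
Therefore the multiplicative order of 95 modulo 107 is 106.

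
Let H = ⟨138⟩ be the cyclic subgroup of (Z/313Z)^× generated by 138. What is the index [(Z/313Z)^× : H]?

By Lagrange's theorem, ord_313(138) divides φ(313) = 313 − 1 = 312 = 2^3 · 3 · 13.
Divisors of 312: 1, 2, 3, 4, 6, 8, 12, 13, 24, 26, 39, 52, 78, 104, 156, 312.
Compute 138^d (mod 313) for the divisors d until we hit 1:
138^1 ≡ 138 (mod 313)
138^2 ≡ 264 (mod 313)
138^3 ≡ 124 (mod 313)
138^4 ≡ 210 (mod 313)
138^6 ≡ 39 (mod 313)
138^8 ≡ 280 (mod 313)
138^12 ≡ 269 (mod 313)
138^13 ≡ 188 (mod 313)
138^24 ≡ 58 (mod 313)
138^26 ≡ 288 (mod 313)
138^39 ≡ 308 (mod 313)
138^52 ≡ 312 (mod 313)
138^78 ≡ 25 (mod 313)
138^104 ≡ 1 (mod 313) ✓
The order of 138 is 104, so the subgroup it generates has 104 elements.
[(Z/313Z)^× : ⟨138⟩] = 312/104 = 3.

3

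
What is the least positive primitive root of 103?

φ(103) = 103 − 1 = 102 = 2 · 3 · 17.
Test candidates g = 2, 3, … against the prime factors q ∈ {2, 3, 17} of φ(103): g is a generator iff g^(102/q) ≢ 1 for every such q.
g = 2: 2^51 ≡ 1 — hits 1, so not a primitive root.
g = 3: 3^51 ≡ 102; 3^34 ≡ 1 — hits 1, so not a primitive root.
g = 4: 4^51 ≡ 1 — hits 1, so not a primitive root.
g = 5: 5^51 ≡ 102; 5^34 ≡ 56; 5^6 ≡ 72 — none is 1, so 5 is a primitive root.
Hence the least primitive root of 103 is 5.

5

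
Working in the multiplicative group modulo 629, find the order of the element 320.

Since 320 ∈ (Z/629Z)^×, its order divides φ(629) = φ(17·37) = (17−1)·(37−1) = 16·36 = 576 = 2^6 · 3^2.
Divisors of 576: 1, 2, 3, 4, 6, 8, 9, 12, 16, 18, 24, 32, 36, 48, 64, 72, 96, 144, 192, 288, 576.
Compute 320^d (mod 629) for the divisors d until we hit 1:
320^1 ≡ 320 (mod 629)
320^2 ≡ 502 (mod 629)
320^3 ≡ 245 (mod 629)
320^4 ≡ 404 (mod 629)
320^6 ≡ 270 (mod 629)
320^8 ≡ 305 (mod 629)
320^9 ≡ 105 (mod 629)
320^12 ≡ 565 (mod 629)
320^16 ≡ 562 (mod 629)
320^18 ≡ 332 (mod 629)
320^24 ≡ 322 (mod 629)
320^32 ≡ 86 (mod 629)
320^36 ≡ 149 (mod 629)
320^48 ≡ 528 (mod 629)
320^64 ≡ 477 (mod 629)
320^72 ≡ 186 (mod 629)
320^96 ≡ 137 (mod 629)
320^144 ≡ 1 (mod 629) ✓
So ord_629(320) = 144.

144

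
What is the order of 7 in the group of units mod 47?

The order of 7 must divide φ(47) = 47 − 1 = 46 = 2 · 23.
Divisors of 46: 1, 2, 23, 46.
Compute 7^d (mod 47) for the divisors d until we hit 1:
7^1 ≡ 7
7^2 ≡ 2
7^23 ≡ 1
Hence ord(7) = 23.

23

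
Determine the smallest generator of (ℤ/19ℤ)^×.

φ(19) = 19 − 1 = 18 = 2 · 3^2.
Test candidates g = 2, 3, … against the prime factors q ∈ {2, 3} of φ(19): g is a generator iff g^(18/q) ≢ 1 for every such q.
g = 2: 2^9 ≡ 18; 2^6 ≡ 7 — none is 1, so 2 is a primitive root.
The smallest primitive root modulo 19 is 2.

2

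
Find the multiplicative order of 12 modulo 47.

23

Since 12 ∈ (Z/47Z)^×, its order divides φ(47) = 47 − 1 = 46 = 2 · 23.
Divisors of 46: 1, 2, 23, 46.
Evaluate successive powers at the divisors of 46:
12^1 ≡ 12 (mod 47)
12^2 ≡ 3 (mod 47)
12^23 ≡ 1 (mod 47) ✓
Therefore the multiplicative order of 12 modulo 47 is 23.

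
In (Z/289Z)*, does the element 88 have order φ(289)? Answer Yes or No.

φ(289) = φ(17^2) = 17·(17−1) = 272 = 2^4 · 17.
Test 88^(272/q) mod 289 for each prime factor q of 272:
88^136 ≡ 288 (mod 289)  [q = 2: ≢ 1 ✓]
88^16 ≡ 239 (mod 289)  [q = 17: ≢ 1 ✓]
Every test exponent gives a nontrivial residue, hence 88 generates the full group.

Yes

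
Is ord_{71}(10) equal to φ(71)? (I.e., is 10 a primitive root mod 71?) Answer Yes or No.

φ(71) = 71 − 1 = 70 = 2 · 5 · 7.
It suffices to check that the order of 10 is not a proper divisor of 70: compute 10^(70/q) for q ∈ {2, 5, 7}.
10^35 ≡ 1 (mod 71)  [q = 2: ≡ 1 ✗]
10^14 ≡ 25 (mod 71)  [q = 5: ≢ 1 ✓]
10^10 ≡ 30 (mod 71)  [q = 7: ≢ 1 ✓]
The check at q = 2 fails, so 10 generates a proper subgroup.

No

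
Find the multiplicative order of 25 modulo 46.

By Lagrange's theorem, ord_46(25) divides φ(46) = φ(2)·φ(23) = 1·22 = 22 = 2 · 11.
Divisors of 22: 1, 2, 11, 22.
Compute 25^d (mod 46) for the divisors d until we hit 1:
25^1 ≡ 25
25^2 ≡ 27
25^11 ≡ 1
So ord_46(25) = 11.

11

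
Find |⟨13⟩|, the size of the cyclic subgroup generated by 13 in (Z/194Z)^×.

96

By Lagrange's theorem, ord_194(13) divides φ(194) = φ(2)·φ(97) = 1·96 = 96 = 2^5 · 3.
Divisors of 96: 1, 2, 3, 4, 6, 8, 12, 16, 24, 32, 48, 96.
Check 13^d mod 194 for each divisor in increasing order:
13^1 ≡ 13 (mod 194)
13^2 ≡ 169 (mod 194)
13^3 ≡ 63 (mod 194)
13^4 ≡ 43 (mod 194)
13^6 ≡ 89 (mod 194)
13^8 ≡ 103 (mod 194)
13^12 ≡ 161 (mod 194)
13^16 ≡ 133 (mod 194)
13^24 ≡ 119 (mod 194)
13^32 ≡ 35 (mod 194)
13^48 ≡ 193 (mod 194)
13^96 ≡ 1 (mod 194) ✓
The smallest such exponent is 96, so the order of 13 is 96.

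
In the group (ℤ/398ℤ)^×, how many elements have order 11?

10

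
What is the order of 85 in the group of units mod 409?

51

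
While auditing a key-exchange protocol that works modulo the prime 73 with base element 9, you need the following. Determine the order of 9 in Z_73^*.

By Lagrange's theorem, ord_73(9) divides φ(73) = 73 − 1 = 72 = 2^3 · 3^2.
Divisors of 72: 1, 2, 3, 4, 6, 8, 9, 12, 18, 24, 36, 72.
Evaluate successive powers at the divisors of 72:
9^1 ≡ 9 (mod 73)
9^2 ≡ 8 (mod 73)
9^3 ≡ 72 (mod 73)
9^4 ≡ 64 (mod 73)
9^6 ≡ 1 (mod 73) ✓
The smallest such exponent is 6, so the order of 9 is 6.

6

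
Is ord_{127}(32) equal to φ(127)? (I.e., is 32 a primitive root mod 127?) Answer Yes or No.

No

φ(127) = 127 − 1 = 126 = 2 · 3^2 · 7.
An element g generates (Z/127Z)^× iff g^(126/q) ≢ 1 (mod 127) for each prime q ∈ {2, 3, 7}.
32^63 ≡ 1 (mod 127)  [q = 2: ≡ 1 ✗]
32^42 ≡ 1 (mod 127)  [q = 3: ≡ 1 ✗]
32^18 ≡ 64 (mod 127)  [q = 7: ≢ 1 ✓]
Since 32^63 ≡ 1, the order of 32 divides 63 < 126, so 32 is not a primitive root.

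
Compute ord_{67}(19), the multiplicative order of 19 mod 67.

33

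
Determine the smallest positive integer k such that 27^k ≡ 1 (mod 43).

14

The order of 27 must divide φ(43) = 43 − 1 = 42 = 2 · 3 · 7.
Divisors of 42: 1, 2, 3, 6, 7, 14, 21, 42.
Evaluate successive powers at the divisors of 42:
27^1 ≡ 27
27^2 ≡ 41
27^3 ≡ 32
27^6 ≡ 35
27^7 ≡ 42
27^14 ≡ 1
Hence ord(27) = 14.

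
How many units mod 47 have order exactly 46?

22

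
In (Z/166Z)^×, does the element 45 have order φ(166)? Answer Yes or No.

Yes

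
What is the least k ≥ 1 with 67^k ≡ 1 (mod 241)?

120

Since 67 ∈ (Z/241Z)^×, its order divides φ(241) = 241 − 1 = 240 = 2^4 · 3 · 5.
Divisors of 240: 1, 2, 3, 4, 5, 6, 8, 10, 12, 15, 16, 20, 24, 30, 40, 48, 60, 80, 120, 240.
Check 67^d mod 241 for each divisor in increasing order:
67^1 ≡ 67 (mod 241)
67^2 ≡ 151 (mod 241)
67^3 ≡ 236 (mod 241)
67^4 ≡ 147 (mod 241)
67^5 ≡ 209 (mod 241)
67^6 ≡ 25 (mod 241)
67^8 ≡ 160 (mod 241)
67^10 ≡ 60 (mod 241)
67^12 ≡ 143 (mod 241)
67^15 ≡ 8 (mod 241)
67^16 ≡ 54 (mod 241)
67^20 ≡ 226 (mod 241)
67^24 ≡ 205 (mod 241)
67^30 ≡ 64 (mod 241)
67^40 ≡ 225 (mod 241)
67^48 ≡ 91 (mod 241)
67^60 ≡ 240 (mod 241)
67^80 ≡ 15 (mod 241)
67^120 ≡ 1 (mod 241) ✓
So ord_241(67) = 120.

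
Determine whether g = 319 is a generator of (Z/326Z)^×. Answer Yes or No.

No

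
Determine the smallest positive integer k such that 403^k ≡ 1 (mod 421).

420

The order of 403 must divide φ(421) = 421 − 1 = 420 = 2^2 · 3 · 5 · 7.
Divisors of 420: 1, 2, 3, 4, 5, 6, 7, 10, 12, 14, 15, 20, 21, 28, 30, 35, 42, 60, 70, 84, 105, 140, 210, 420.
Compute 403^d (mod 421) for the divisors d until we hit 1:
403^1 ≡ 403 (mod 421)
403^2 ≡ 324 (mod 421)
403^3 ≡ 62 (mod 421)
403^4 ≡ 147 (mod 421)
403^5 ≡ 301 (mod 421)
403^6 ≡ 55 (mod 421)
403^7 ≡ 273 (mod 421)
403^10 ≡ 86 (mod 421)
403^12 ≡ 78 (mod 421)
403^14 ≡ 12 (mod 421)
403^15 ≡ 205 (mod 421)
403^20 ≡ 239 (mod 421)
403^21 ≡ 329 (mod 421)
403^28 ≡ 144 (mod 421)
403^30 ≡ 346 (mod 421)
403^35 ≡ 159 (mod 421)
403^42 ≡ 44 (mod 421)
403^60 ≡ 152 (mod 421)
403^70 ≡ 21 (mod 421)
403^84 ≡ 252 (mod 421)
403^105 ≡ 392 (mod 421)
403^140 ≡ 20 (mod 421)
403^210 ≡ 420 (mod 421)
403^420 ≡ 1 (mod 421) ✓
Therefore the multiplicative order of 403 modulo 421 is 420.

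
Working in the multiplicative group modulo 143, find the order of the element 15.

60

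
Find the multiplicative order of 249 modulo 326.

54

ord(249) | φ(326) = φ(2)·φ(163) = 1·162 = 162 = 2 · 3^4.
Divisors of 162: 1, 2, 3, 6, 9, 18, 27, 54, 81, 162.
Compute 249^d (mod 326) for the divisors d until we hit 1:
249^1 ≡ 249 (mod 326)
249^2 ≡ 61 (mod 326)
249^3 ≡ 193 (mod 326)
249^6 ≡ 85 (mod 326)
249^9 ≡ 105 (mod 326)
249^18 ≡ 267 (mod 326)
249^27 ≡ 325 (mod 326)
249^54 ≡ 1 (mod 326) ✓
Therefore the multiplicative order of 249 modulo 326 is 54.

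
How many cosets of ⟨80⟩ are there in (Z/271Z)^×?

ord(80) | φ(271) = 271 − 1 = 270 = 2 · 3^3 · 5.
Divisors of 270: 1, 2, 3, 5, 6, 9, 10, 15, 18, 27, 30, 45, 54, 90, 135, 270.
Compute 80^d (mod 271) for the divisors d until we hit 1:
80^1 ≡ 80 (mod 271)
80^2 ≡ 167 (mod 271)
80^3 ≡ 81 (mod 271)
80^5 ≡ 248 (mod 271)
80^6 ≡ 57 (mod 271)
80^9 ≡ 10 (mod 271)
80^10 ≡ 258 (mod 271)
80^15 ≡ 28 (mod 271)
80^18 ≡ 100 (mod 271)
80^27 ≡ 187 (mod 271)
80^30 ≡ 242 (mod 271)
80^45 ≡ 1 (mod 271) ✓
The order of 80 is 45, so the subgroup it generates has 45 elements.
The index is φ(271) / ord(80) = 270 / 45 = 6.

6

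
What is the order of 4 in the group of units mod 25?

By Lagrange's theorem, ord_25(4) divides φ(25) = φ(5^2) = 5·(5−1) = 20 = 2^2 · 5.
Divisors of 20: 1, 2, 4, 5, 10, 20.
Test each divisor d:
4^1 ≡ 4
4^2 ≡ 16
4^4 ≡ 6
4^5 ≡ 24
4^10 ≡ 1
Hence ord(4) = 10.

10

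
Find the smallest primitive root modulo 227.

2

φ(227) = 227 − 1 = 226 = 2 · 113.
Test candidates g = 2, 3, … against the prime factors q ∈ {2, 113} of φ(227): g is a generator iff g^(226/q) ≢ 1 for every such q.
g = 2: 2^113 ≡ 226; 2^2 ≡ 4 — none is 1, so 2 is a primitive root.
Hence the least primitive root of 227 is 2.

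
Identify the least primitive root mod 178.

3

φ(178) = φ(2)·φ(89) = 1·88 = 88 = 2^3 · 11.
Test candidates g = 2, 3, … against the prime factors q ∈ {2, 11} of φ(178): g is a generator iff g^(88/q) ≢ 1 for every such q.
g = 2: gcd(2, 178) = 2 > 1, not a unit — skip.
g = 3: 3^44 ≡ 177; 3^8 ≡ 153 — none is 1, so 3 is a primitive root.
So 3 is the smallest generator of (Z/178Z)^×.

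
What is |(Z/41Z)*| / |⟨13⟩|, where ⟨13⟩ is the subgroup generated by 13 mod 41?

1

The order of 13 must divide φ(41) = 41 − 1 = 40 = 2^3 · 5.
Divisors of 40: 1, 2, 4, 5, 8, 10, 20, 40.
Test each divisor d:
13^1 ≡ 13 (mod 41)
13^2 ≡ 5 (mod 41)
13^4 ≡ 25 (mod 41)
13^5 ≡ 38 (mod 41)
13^8 ≡ 10 (mod 41)
13^10 ≡ 9 (mod 41)
13^20 ≡ 40 (mod 41)
13^40 ≡ 1 (mod 41) ✓
Thus |⟨13⟩| = ord(13) = 40.
Index = |(Z/41Z)^×| / |⟨13⟩| = 40 / 40 = 1.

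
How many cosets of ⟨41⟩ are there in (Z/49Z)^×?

3

By Lagrange's theorem, ord_49(41) divides φ(49) = φ(7^2) = 7·(7−1) = 42 = 2 · 3 · 7.
Divisors of 42: 1, 2, 3, 6, 7, 14, 21, 42.
Test each divisor d:
41^1 ≡ 41 (mod 49)
41^2 ≡ 15 (mod 49)
41^3 ≡ 27 (mod 49)
41^6 ≡ 43 (mod 49)
41^7 ≡ 48 (mod 49)
41^14 ≡ 1 (mod 49) ✓
So ord_49(41) = 14, hence |⟨41⟩| = 14.
[(Z/49Z)^× : ⟨41⟩] = 42/14 = 3.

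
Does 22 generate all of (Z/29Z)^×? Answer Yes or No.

φ(29) = 29 − 1 = 28 = 2^2 · 7.
22 is a primitive root mod 29 iff 22^(φ(29)/q) ≢ 1 for every prime q | φ(29), i.e. q ∈ {2, 7}.
22^14 ≡ 1 (mod 29)  [q = 2: ≡ 1 ✗]
22^4 ≡ 23 (mod 29)  [q = 7: ≢ 1 ✓]
22^14 ≡ 1 shows ord(22) | 14, strictly less than φ(29); not a primitive root.

No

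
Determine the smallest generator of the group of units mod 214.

φ(214) = φ(2)·φ(107) = 1·106 = 106 = 2 · 53.
g is a primitive root iff g^(106/q) ≢ 1 (mod 214) for each prime q ∈ {2, 53}.
g = 2: gcd(2, 214) = 2 > 1, not a unit — skip.
g = 3: 3^53 ≡ 1 — hits 1, so not a primitive root.
g = 4: gcd(4, 214) = 2 > 1, not a unit — skip.
g = 5: 5^53 ≡ 213; 5^2 ≡ 25 — none is 1, so 5 is a primitive root.
The smallest primitive root modulo 214 is 5.

5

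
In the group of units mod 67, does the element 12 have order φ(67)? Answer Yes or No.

Yes

φ(67) = 67 − 1 = 66 = 2 · 3 · 11.
An element g generates (Z/67Z)^× iff g^(66/q) ≢ 1 (mod 67) for each prime q ∈ {2, 3, 11}.
12^33 ≡ 66 (mod 67)  [q = 2: ≢ 1 ✓]
12^22 ≡ 29 (mod 67)  [q = 3: ≢ 1 ✓]
12^6 ≡ 62 (mod 67)  [q = 11: ≢ 1 ✓]
All checks pass, so 12 has order 66 and is a primitive root modulo 67.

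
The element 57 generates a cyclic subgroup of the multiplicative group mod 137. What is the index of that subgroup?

ord(57) | φ(137) = 137 − 1 = 136 = 2^3 · 17.
Divisors of 136: 1, 2, 4, 8, 17, 34, 68, 136.
Test each divisor d:
57^1 ≡ 57
57^2 ≡ 98
57^4 ≡ 14
57^8 ≡ 59
57^17 ≡ 41
57^34 ≡ 37
57^68 ≡ 136
57^136 ≡ 1
So ord_137(57) = 136, hence |⟨57⟩| = 136.
[(Z/137Z)^× : ⟨57⟩] = 136/136 = 1.

1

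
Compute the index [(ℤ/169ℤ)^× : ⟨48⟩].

4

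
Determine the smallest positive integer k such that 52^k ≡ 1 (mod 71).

ord(52) | φ(71) = 71 − 1 = 70 = 2 · 5 · 7.
Divisors of 70: 1, 2, 5, 7, 10, 14, 35, 70.
Compute 52^d (mod 71) for the divisors d until we hit 1:
52^1 ≡ 52 (mod 71)
52^2 ≡ 6 (mod 71)
52^5 ≡ 26 (mod 71)
52^7 ≡ 14 (mod 71)
52^10 ≡ 37 (mod 71)
52^14 ≡ 54 (mod 71)
52^35 ≡ 70 (mod 71)
52^70 ≡ 1 (mod 71) ✓
Hence ord(52) = 70.

70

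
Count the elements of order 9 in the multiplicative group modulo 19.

6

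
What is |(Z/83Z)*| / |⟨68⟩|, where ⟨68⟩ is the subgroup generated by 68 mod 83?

2

The order of 68 must divide φ(83) = 83 − 1 = 82 = 2 · 41.
Divisors of 82: 1, 2, 41, 82.
Check 68^d mod 83 for each divisor in increasing order:
68^1 ≡ 68 (mod 83)
68^2 ≡ 59 (mod 83)
68^41 ≡ 1 (mod 83) ✓
The order of 68 is 41, so the subgroup it generates has 41 elements.
The index is φ(83) / ord(68) = 82 / 41 = 2.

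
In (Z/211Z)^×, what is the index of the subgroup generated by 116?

ord(116) | φ(211) = 211 − 1 = 210 = 2 · 3 · 5 · 7.
Divisors of 210: 1, 2, 3, 5, 6, 7, 10, 14, 15, 21, 30, 35, 42, 70, 105, 210.
Test each divisor d:
116^1 ≡ 116 (mod 211)
116^2 ≡ 163 (mod 211)
116^3 ≡ 129 (mod 211)
116^5 ≡ 138 (mod 211)
116^6 ≡ 183 (mod 211)
116^7 ≡ 128 (mod 211)
116^10 ≡ 54 (mod 211)
116^14 ≡ 137 (mod 211)
116^15 ≡ 67 (mod 211)
116^21 ≡ 23 (mod 211)
116^30 ≡ 58 (mod 211)
116^35 ≡ 197 (mod 211)
116^42 ≡ 107 (mod 211)
116^70 ≡ 196 (mod 211)
116^105 ≡ 210 (mod 211)
116^210 ≡ 1 (mod 211) ✓
The order of 116 is 210, so the subgroup it generates has 210 elements.
The index is φ(211) / ord(116) = 210 / 210 = 1.

1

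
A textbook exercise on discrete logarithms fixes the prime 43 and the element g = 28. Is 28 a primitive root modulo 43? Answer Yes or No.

Yes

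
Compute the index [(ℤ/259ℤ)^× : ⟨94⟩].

Since 94 ∈ (Z/259Z)^×, its order divides φ(259) = φ(7·37) = (7−1)·(37−1) = 6·36 = 216 = 2^3 · 3^3.
Divisors of 216: 1, 2, 3, 4, 6, 8, 9, 12, 18, 24, 27, 36, 54, 72, 108, 216.
Check 94^d mod 259 for each divisor in increasing order:
94^1 ≡ 94 (mod 259)
94^2 ≡ 30 (mod 259)
94^3 ≡ 230 (mod 259)
94^4 ≡ 123 (mod 259)
94^6 ≡ 64 (mod 259)
94^8 ≡ 107 (mod 259)
94^9 ≡ 216 (mod 259)
94^12 ≡ 211 (mod 259)
94^18 ≡ 36 (mod 259)
94^24 ≡ 232 (mod 259)
94^27 ≡ 6 (mod 259)
94^36 ≡ 1 (mod 259) ✓
Thus |⟨94⟩| = ord(94) = 36.
[(Z/259Z)^× : ⟨94⟩] = 216/36 = 6.

6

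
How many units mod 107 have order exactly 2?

φ(107) = 107 − 1 = 106 = 2 · 53.
(Z/107Z)^× is cyclic (|G| = 106); a cyclic group of order m has exactly φ(d) elements of each order d | m, and none otherwise.
2 | 106, and φ(2) = 2 − 1 = 1.

1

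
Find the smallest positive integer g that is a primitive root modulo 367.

6

φ(367) = 367 − 1 = 366 = 2 · 3 · 61.
Test candidates g = 2, 3, … against the prime factors q ∈ {2, 3, 61} of φ(367): g is a generator iff g^(366/q) ≢ 1 for every such q.
g = 2: 2^183 ≡ 1 — hits 1, so not a primitive root.
g = 3: 3^183 ≡ 366; 3^122 ≡ 1 — hits 1, so not a primitive root.
g = 4: 4^183 ≡ 1 — hits 1, so not a primitive root.
g = 5: 5^183 ≡ 366; 5^122 ≡ 1 — hits 1, so not a primitive root.
g = 6: 6^183 ≡ 366; 6^122 ≡ 283; 6^6 ≡ 47 — none is 1, so 6 is a primitive root.
Hence the least primitive root of 367 is 6.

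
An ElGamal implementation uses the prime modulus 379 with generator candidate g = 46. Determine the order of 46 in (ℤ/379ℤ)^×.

378

The order of 46 must divide φ(379) = 379 − 1 = 378 = 2 · 3^3 · 7.
Divisors of 378: 1, 2, 3, 6, 7, 9, 14, 18, 21, 27, 42, 54, 63, 126, 189, 378.
Compute 46^d (mod 379) for the divisors d until we hit 1:
46^1 ≡ 46 (mod 379)
46^2 ≡ 221 (mod 379)
46^3 ≡ 312 (mod 379)
46^6 ≡ 320 (mod 379)
46^7 ≡ 318 (mod 379)
46^9 ≡ 163 (mod 379)
46^14 ≡ 310 (mod 379)
46^18 ≡ 39 (mod 379)
46^21 ≡ 40 (mod 379)
46^27 ≡ 293 (mod 379)
46^42 ≡ 84 (mod 379)
46^54 ≡ 195 (mod 379)
46^63 ≡ 328 (mod 379)
46^126 ≡ 327 (mod 379)
46^189 ≡ 378 (mod 379)
46^378 ≡ 1 (mod 379) ✓
Therefore the multiplicative order of 46 modulo 379 is 378.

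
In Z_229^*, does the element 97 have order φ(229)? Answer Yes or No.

No

φ(229) = 229 − 1 = 228 = 2^2 · 3 · 19.
It suffices to check that the order of 97 is not a proper divisor of 228: compute 97^(228/q) for q ∈ {2, 3, 19}.
97^114 ≡ 1 (mod 229)  [q = 2: ≡ 1 ✗]
97^76 ≡ 134 (mod 229)  [q = 3: ≢ 1 ✓]
97^12 ≡ 225 (mod 229)  [q = 19: ≢ 1 ✓]
97^114 ≡ 1 shows ord(97) | 114, strictly less than φ(229); not a primitive root.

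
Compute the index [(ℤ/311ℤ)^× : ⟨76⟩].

The order of 76 must divide φ(311) = 311 − 1 = 310 = 2 · 5 · 31.
Divisors of 310: 1, 2, 5, 10, 31, 62, 155, 310.
Test each divisor d:
76^1 ≡ 76 (mod 311)
76^2 ≡ 178 (mod 311)
76^5 ≡ 222 (mod 311)
76^10 ≡ 146 (mod 311)
76^31 ≡ 305 (mod 311)
76^62 ≡ 36 (mod 311)
76^155 ≡ 310 (mod 311)
76^310 ≡ 1 (mod 311) ✓
The order of 76 is 310, so the subgroup it generates has 310 elements.
The index is φ(311) / ord(76) = 310 / 310 = 1.

1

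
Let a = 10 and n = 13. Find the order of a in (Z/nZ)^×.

6

By Lagrange's theorem, ord_13(10) divides φ(13) = 13 − 1 = 12 = 2^2 · 3.
Divisors of 12: 1, 2, 3, 4, 6, 12.
Compute 10^d (mod 13) for the divisors d until we hit 1:
10^1 ≡ 10 (mod 13)
10^2 ≡ 9 (mod 13)
10^3 ≡ 12 (mod 13)
10^4 ≡ 3 (mod 13)
10^6 ≡ 1 (mod 13) ✓
Therefore the multiplicative order of 10 modulo 13 is 6.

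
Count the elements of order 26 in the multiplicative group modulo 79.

12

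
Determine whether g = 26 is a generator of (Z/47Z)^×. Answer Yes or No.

Yes

φ(47) = 47 − 1 = 46 = 2 · 23.
Test 26^(46/q) mod 47 for each prime factor q of 46:
26^23 ≡ 46 (mod 47)  [q = 2: ≢ 1 ✓]
26^2 ≡ 18 (mod 47)  [q = 23: ≢ 1 ✓]
None equal 1, so ord_47(26) = 46: 26 is a primitive root.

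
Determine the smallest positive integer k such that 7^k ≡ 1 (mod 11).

Since 7 ∈ (Z/11Z)^×, its order divides φ(11) = 11 − 1 = 10 = 2 · 5.
Divisors of 10: 1, 2, 5, 10.
Test each divisor d:
7^1 ≡ 7
7^2 ≡ 5
7^5 ≡ 10
7^10 ≡ 1
The smallest such exponent is 10, so the order of 7 is 10.

10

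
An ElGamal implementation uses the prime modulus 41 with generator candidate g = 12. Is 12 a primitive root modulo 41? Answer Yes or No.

Yes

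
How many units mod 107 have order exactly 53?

52

φ(107) = 107 − 1 = 106 = 2 · 53.
Since (Z/107Z)^× is cyclic of order 106, the number of elements of order d is φ(d) when d | 106 and 0 otherwise.
53 | 106, and φ(53) = 53 − 1 = 52.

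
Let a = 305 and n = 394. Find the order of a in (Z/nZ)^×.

196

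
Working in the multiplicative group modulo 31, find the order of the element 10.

Since 10 ∈ (Z/31Z)^×, its order divides φ(31) = 31 − 1 = 30 = 2 · 3 · 5.
Divisors of 30: 1, 2, 3, 5, 6, 10, 15, 30.
Compute 10^d (mod 31) for the divisors d until we hit 1:
10^1 ≡ 10
10^2 ≡ 7
10^3 ≡ 8
10^5 ≡ 25
10^6 ≡ 2
10^10 ≡ 5
10^15 ≡ 1
So ord_31(10) = 15.

15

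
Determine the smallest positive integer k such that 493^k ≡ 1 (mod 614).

306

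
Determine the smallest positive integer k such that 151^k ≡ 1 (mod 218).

108

Since 151 ∈ (Z/218Z)^×, its order divides φ(218) = φ(2)·φ(109) = 1·108 = 108 = 2^2 · 3^3.
Divisors of 108: 1, 2, 3, 4, 6, 9, 12, 18, 27, 36, 54, 108.
Check 151^d mod 218 for each divisor in increasing order:
151^1 ≡ 151 (mod 218)
151^2 ≡ 129 (mod 218)
151^3 ≡ 77 (mod 218)
151^4 ≡ 73 (mod 218)
151^6 ≡ 43 (mod 218)
151^9 ≡ 41 (mod 218)
151^12 ≡ 105 (mod 218)
151^18 ≡ 155 (mod 218)
151^27 ≡ 33 (mod 218)
151^36 ≡ 45 (mod 218)
151^54 ≡ 217 (mod 218)
151^108 ≡ 1 (mod 218) ✓
So ord_218(151) = 108.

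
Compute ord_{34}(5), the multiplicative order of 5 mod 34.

Since 5 ∈ (Z/34Z)^×, its order divides φ(34) = φ(2)·φ(17) = 1·16 = 16 = 2^4.
Divisors of 16: 1, 2, 4, 8, 16.
Check 5^d mod 34 for each divisor in increasing order:
5^1 ≡ 5 (mod 34)
5^2 ≡ 25 (mod 34)
5^4 ≡ 13 (mod 34)
5^8 ≡ 33 (mod 34)
5^16 ≡ 1 (mod 34) ✓
Therefore the multiplicative order of 5 modulo 34 is 16.

16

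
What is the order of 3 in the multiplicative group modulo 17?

16

Since 3 ∈ (Z/17Z)^×, its order divides φ(17) = 17 − 1 = 16 = 2^4.
Divisors of 16: 1, 2, 4, 8, 16.
Check 3^d mod 17 for each divisor in increasing order:
3^1 ≡ 3 (mod 17)
3^2 ≡ 9 (mod 17)
3^4 ≡ 13 (mod 17)
3^8 ≡ 16 (mod 17)
3^16 ≡ 1 (mod 17) ✓
So ord_17(3) = 16.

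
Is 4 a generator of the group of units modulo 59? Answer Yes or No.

φ(59) = 59 − 1 = 58 = 2 · 29.
4 is a primitive root mod 59 iff 4^(φ(59)/q) ≢ 1 for every prime q | φ(59), i.e. q ∈ {2, 29}.
4^29 ≡ 1 (mod 59)  [q = 2: ≡ 1 ✗]
4^2 ≡ 16 (mod 59)  [q = 29: ≢ 1 ✓]
The check at q = 2 fails, so 4 generates a proper subgroup.

No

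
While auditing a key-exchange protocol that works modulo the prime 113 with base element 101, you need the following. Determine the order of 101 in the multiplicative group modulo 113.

112

The order of 101 must divide φ(113) = 113 − 1 = 112 = 2^4 · 7.
Divisors of 112: 1, 2, 4, 7, 8, 14, 16, 28, 56, 112.
Check 101^d mod 113 for each divisor in increasing order:
101^1 ≡ 101 (mod 113)
101^2 ≡ 31 (mod 113)
101^4 ≡ 57 (mod 113)
101^7 ≡ 40 (mod 113)
101^8 ≡ 85 (mod 113)
101^14 ≡ 18 (mod 113)
101^16 ≡ 106 (mod 113)
101^28 ≡ 98 (mod 113)
101^56 ≡ 112 (mod 113)
101^112 ≡ 1 (mod 113) ✓
Therefore the multiplicative order of 101 modulo 113 is 112.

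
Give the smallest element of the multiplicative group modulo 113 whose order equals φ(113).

φ(113) = 113 − 1 = 112 = 2^4 · 7.
Test candidates g = 2, 3, … against the prime factors q ∈ {2, 7} of φ(113): g is a generator iff g^(112/q) ≢ 1 for every such q.
g = 2: 2^56 ≡ 1 — hits 1, so not a primitive root.
g = 3: 3^56 ≡ 112; 3^16 ≡ 49 — none is 1, so 3 is a primitive root.
The smallest primitive root modulo 113 is 3.

3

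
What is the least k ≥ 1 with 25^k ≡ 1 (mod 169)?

26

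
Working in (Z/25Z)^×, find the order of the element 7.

By Lagrange's theorem, ord_25(7) divides φ(25) = φ(5^2) = 5·(5−1) = 20 = 2^2 · 5.
Divisors of 20: 1, 2, 4, 5, 10, 20.
Compute 7^d (mod 25) for the divisors d until we hit 1:
7^1 ≡ 7 (mod 25)
7^2 ≡ 24 (mod 25)
7^4 ≡ 1 (mod 25) ✓
Hence ord(7) = 4.

4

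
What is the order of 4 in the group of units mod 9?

3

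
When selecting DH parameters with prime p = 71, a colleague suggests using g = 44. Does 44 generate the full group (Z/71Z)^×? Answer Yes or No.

Yes

φ(71) = 71 − 1 = 70 = 2 · 5 · 7.
Test 44^(70/q) mod 71 for each prime factor q of 70:
44^35 ≡ 70 (mod 71)  [q = 2: ≢ 1 ✓]
44^14 ≡ 57 (mod 71)  [q = 5: ≢ 1 ✓]
44^10 ≡ 45 (mod 71)  [q = 7: ≢ 1 ✓]
All checks pass, so 44 has order 70 and is a primitive root modulo 71.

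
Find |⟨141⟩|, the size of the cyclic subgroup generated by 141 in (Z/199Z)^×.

18

ord(141) | φ(199) = 199 − 1 = 198 = 2 · 3^2 · 11.
Divisors of 198: 1, 2, 3, 6, 9, 11, 18, 22, 33, 66, 99, 198.
Test each divisor d:
141^1 ≡ 141
141^2 ≡ 180
141^3 ≡ 107
141^6 ≡ 106
141^9 ≡ 198
141^11 ≡ 19
141^18 ≡ 1
Hence ord(141) = 18.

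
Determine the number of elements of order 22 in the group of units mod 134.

φ(134) = φ(2)·φ(67) = 1·66 = 66 = 2 · 3 · 11.
Since (Z/134Z)^× is cyclic of order 66, the number of elements of order d is φ(d) when d | 66 and 0 otherwise.
22 = 2 · 11 divides 66, and φ(22) = 10.

10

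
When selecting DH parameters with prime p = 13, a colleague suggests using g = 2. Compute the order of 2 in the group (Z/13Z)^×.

12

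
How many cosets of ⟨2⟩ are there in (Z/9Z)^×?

By Lagrange's theorem, ord_9(2) divides φ(9) = φ(3^2) = 3·(3−1) = 6 = 2 · 3.
Divisors of 6: 1, 2, 3, 6.
Test each divisor d:
2^1 ≡ 2
2^2 ≡ 4
2^3 ≡ 8
2^6 ≡ 1
So ord_9(2) = 6, hence |⟨2⟩| = 6.
[(Z/9Z)^× : ⟨2⟩] = 6/6 = 1.

1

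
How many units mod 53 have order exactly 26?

12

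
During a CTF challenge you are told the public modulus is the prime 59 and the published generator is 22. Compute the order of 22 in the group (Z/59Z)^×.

Since 22 ∈ (Z/59Z)^×, its order divides φ(59) = 59 − 1 = 58 = 2 · 29.
Divisors of 58: 1, 2, 29, 58.
Compute 22^d (mod 59) for the divisors d until we hit 1:
22^1 ≡ 22 (mod 59)
22^2 ≡ 12 (mod 59)
22^29 ≡ 1 (mod 59) ✓
So ord_59(22) = 29.

29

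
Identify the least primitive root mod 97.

5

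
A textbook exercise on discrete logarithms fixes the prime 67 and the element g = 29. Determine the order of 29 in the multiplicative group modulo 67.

3

The order of 29 must divide φ(67) = 67 − 1 = 66 = 2 · 3 · 11.
Divisors of 66: 1, 2, 3, 6, 11, 22, 33, 66.
Test each divisor d:
29^1 ≡ 29 (mod 67)
29^2 ≡ 37 (mod 67)
29^3 ≡ 1 (mod 67) ✓
The smallest such exponent is 3, so the order of 29 is 3.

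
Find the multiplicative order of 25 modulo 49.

The order of 25 must divide φ(49) = φ(7^2) = 7·(7−1) = 42 = 2 · 3 · 7.
Divisors of 42: 1, 2, 3, 6, 7, 14, 21, 42.
Evaluate successive powers at the divisors of 42:
25^1 ≡ 25 (mod 49)
25^2 ≡ 37 (mod 49)
25^3 ≡ 43 (mod 49)
25^6 ≡ 36 (mod 49)
25^7 ≡ 18 (mod 49)
25^14 ≡ 30 (mod 49)
25^21 ≡ 1 (mod 49) ✓
So ord_49(25) = 21.

21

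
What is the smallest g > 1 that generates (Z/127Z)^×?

3

φ(127) = 127 − 1 = 126 = 2 · 3^2 · 7.
Test candidates g = 2, 3, … against the prime factors q ∈ {2, 3, 7} of φ(127): g is a generator iff g^(126/q) ≢ 1 for every such q.
g = 2: 2^63 ≡ 1 — hits 1, so not a primitive root.
g = 3: 3^63 ≡ 126; 3^42 ≡ 107; 3^18 ≡ 4 — none is 1, so 3 is a primitive root.
Hence the least primitive root of 127 is 3.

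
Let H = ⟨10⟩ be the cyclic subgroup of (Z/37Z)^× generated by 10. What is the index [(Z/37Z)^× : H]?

12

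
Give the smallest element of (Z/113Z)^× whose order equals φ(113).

3

φ(113) = 113 − 1 = 112 = 2^4 · 7.
Test candidates g = 2, 3, … against the prime factors q ∈ {2, 7} of φ(113): g is a generator iff g^(112/q) ≢ 1 for every such q.
g = 2: 2^56 ≡ 1 — hits 1, so not a primitive root.
g = 3: 3^56 ≡ 112; 3^16 ≡ 49 — none is 1, so 3 is a primitive root.
The smallest primitive root modulo 113 is 3.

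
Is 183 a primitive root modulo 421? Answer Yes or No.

Yes

φ(421) = 421 − 1 = 420 = 2^2 · 3 · 5 · 7.
Test 183^(420/q) mod 421 for each prime factor q of 420:
183^210 ≡ 420 (mod 421)  [q = 2: ≢ 1 ✓]
183^140 ≡ 20 (mod 421)  [q = 3: ≢ 1 ✓]
183^84 ≡ 354 (mod 421)  [q = 5: ≢ 1 ✓]
183^60 ≡ 75 (mod 421)  [q = 7: ≢ 1 ✓]
All checks pass, so 183 has order 420 and is a primitive root modulo 421.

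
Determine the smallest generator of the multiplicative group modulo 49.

3

φ(49) = φ(7^2) = 7·(7−1) = 42 = 2 · 3 · 7.
Test candidates g = 2, 3, … against the prime factors q ∈ {2, 3, 7} of φ(49): g is a generator iff g^(42/q) ≢ 1 for every such q.
g = 2: 2^21 ≡ 1 — hits 1, so not a primitive root.
g = 3: 3^21 ≡ 48; 3^14 ≡ 30; 3^6 ≡ 43 — none is 1, so 3 is a primitive root.
The smallest primitive root modulo 49 is 3.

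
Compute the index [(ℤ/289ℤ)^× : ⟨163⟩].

1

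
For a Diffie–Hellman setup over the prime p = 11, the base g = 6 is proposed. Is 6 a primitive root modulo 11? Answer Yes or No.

Yes

φ(11) = 11 − 1 = 10 = 2 · 5.
An element g generates (Z/11Z)^× iff g^(10/q) ≢ 1 (mod 11) for each prime q ∈ {2, 5}.
6^5 ≡ 10 (mod 11)  [q = 2: ≢ 1 ✓]
6^2 ≡ 3 (mod 11)  [q = 5: ≢ 1 ✓]
Every test exponent gives a nontrivial residue, hence 6 generates the full group.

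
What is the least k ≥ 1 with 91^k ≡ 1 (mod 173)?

172

Since 91 ∈ (Z/173Z)^×, its order divides φ(173) = 173 − 1 = 172 = 2^2 · 43.
Divisors of 172: 1, 2, 4, 43, 86, 172.
Evaluate successive powers at the divisors of 172:
91^1 ≡ 91 (mod 173)
91^2 ≡ 150 (mod 173)
91^4 ≡ 10 (mod 173)
91^43 ≡ 80 (mod 173)
91^86 ≡ 172 (mod 173)
91^172 ≡ 1 (mod 173) ✓
So ord_173(91) = 172.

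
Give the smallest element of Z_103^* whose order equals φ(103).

φ(103) = 103 − 1 = 102 = 2 · 3 · 17.
Test candidates g = 2, 3, … against the prime factors q ∈ {2, 3, 17} of φ(103): g is a generator iff g^(102/q) ≢ 1 for every such q.
g = 2: 2^51 ≡ 1 — hits 1, so not a primitive root.
g = 3: 3^51 ≡ 102; 3^34 ≡ 1 — hits 1, so not a primitive root.
g = 4: 4^51 ≡ 1 — hits 1, so not a primitive root.
g = 5: 5^51 ≡ 102; 5^34 ≡ 56; 5^6 ≡ 72 — none is 1, so 5 is a primitive root.
The smallest primitive root modulo 103 is 5.

5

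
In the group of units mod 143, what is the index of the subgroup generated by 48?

The order of 48 must divide φ(143) = φ(11·13) = (11−1)·(13−1) = 10·12 = 120 = 2^3 · 3 · 5.
Divisors of 120: 1, 2, 3, 4, 5, 6, 8, 10, 12, 15, 20, 24, 30, 40, 60, 120.
Test each divisor d:
48^1 ≡ 48 (mod 143)
48^2 ≡ 16 (mod 143)
48^3 ≡ 53 (mod 143)
48^4 ≡ 113 (mod 143)
48^5 ≡ 133 (mod 143)
48^6 ≡ 92 (mod 143)
48^8 ≡ 42 (mod 143)
48^10 ≡ 100 (mod 143)
48^12 ≡ 27 (mod 143)
48^15 ≡ 1 (mod 143) ✓
Thus |⟨48⟩| = ord(48) = 15.
The index is φ(143) / ord(48) = 120 / 15 = 8.

8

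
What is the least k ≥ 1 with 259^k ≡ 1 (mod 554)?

The order of 259 must divide φ(554) = φ(2)·φ(277) = 1·276 = 276 = 2^2 · 3 · 23.
Divisors of 276: 1, 2, 3, 4, 6, 12, 23, 46, 69, 92, 138, 276.
Check 259^d mod 554 for each divisor in increasing order:
259^1 ≡ 259 (mod 554)
259^2 ≡ 47 (mod 554)
259^3 ≡ 539 (mod 554)
259^4 ≡ 547 (mod 554)
259^6 ≡ 225 (mod 554)
259^12 ≡ 211 (mod 554)
259^23 ≡ 35 (mod 554)
259^46 ≡ 117 (mod 554)
259^69 ≡ 217 (mod 554)
259^92 ≡ 393 (mod 554)
259^138 ≡ 553 (mod 554)
259^276 ≡ 1 (mod 554) ✓
Hence ord(259) = 276.

276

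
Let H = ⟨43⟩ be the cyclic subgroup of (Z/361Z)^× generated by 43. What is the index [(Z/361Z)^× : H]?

2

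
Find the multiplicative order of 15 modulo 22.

5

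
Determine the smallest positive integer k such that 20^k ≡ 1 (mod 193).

64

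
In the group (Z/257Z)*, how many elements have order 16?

8

φ(257) = 257 − 1 = 256 = 2^8.
Since (Z/257Z)^× is cyclic of order 256, the number of elements of order d is φ(d) when d | 256 and 0 otherwise.
16 = 2^4 divides 256, and φ(16) = 8.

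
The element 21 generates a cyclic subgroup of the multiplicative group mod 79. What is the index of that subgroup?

6

Since 21 ∈ (Z/79Z)^×, its order divides φ(79) = 79 − 1 = 78 = 2 · 3 · 13.
Divisors of 78: 1, 2, 3, 6, 13, 26, 39, 78.
Check 21^d mod 79 for each divisor in increasing order:
21^1 ≡ 21 (mod 79)
21^2 ≡ 46 (mod 79)
21^3 ≡ 18 (mod 79)
21^6 ≡ 8 (mod 79)
21^13 ≡ 1 (mod 79) ✓
The order of 21 is 13, so the subgroup it generates has 13 elements.
The index is φ(79) / ord(21) = 78 / 13 = 6.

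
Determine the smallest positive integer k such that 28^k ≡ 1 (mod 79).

78

The order of 28 must divide φ(79) = 79 − 1 = 78 = 2 · 3 · 13.
Divisors of 78: 1, 2, 3, 6, 13, 26, 39, 78.
Check 28^d mod 79 for each divisor in increasing order:
28^1 ≡ 28 (mod 79)
28^2 ≡ 73 (mod 79)
28^3 ≡ 69 (mod 79)
28^6 ≡ 21 (mod 79)
28^13 ≡ 24 (mod 79)
28^26 ≡ 23 (mod 79)
28^39 ≡ 78 (mod 79)
28^78 ≡ 1 (mod 79) ✓
So ord_79(28) = 78.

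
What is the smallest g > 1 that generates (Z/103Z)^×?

5

φ(103) = 103 − 1 = 102 = 2 · 3 · 17.
Test candidates g = 2, 3, … against the prime factors q ∈ {2, 3, 17} of φ(103): g is a generator iff g^(102/q) ≢ 1 for every such q.
g = 2: 2^51 ≡ 1 — hits 1, so not a primitive root.
g = 3: 3^51 ≡ 102; 3^34 ≡ 1 — hits 1, so not a primitive root.
g = 4: 4^51 ≡ 1 — hits 1, so not a primitive root.
g = 5: 5^51 ≡ 102; 5^34 ≡ 56; 5^6 ≡ 72 — none is 1, so 5 is a primitive root.
Hence the least primitive root of 103 is 5.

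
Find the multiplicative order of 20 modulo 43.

42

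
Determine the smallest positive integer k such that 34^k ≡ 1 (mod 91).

4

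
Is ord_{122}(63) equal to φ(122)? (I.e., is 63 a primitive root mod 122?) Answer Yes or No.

Yes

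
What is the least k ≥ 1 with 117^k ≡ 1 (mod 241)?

80

ord(117) | φ(241) = 241 − 1 = 240 = 2^4 · 3 · 5.
Divisors of 240: 1, 2, 3, 4, 5, 6, 8, 10, 12, 15, 16, 20, 24, 30, 40, 48, 60, 80, 120, 240.
Compute 117^d (mod 241) for the divisors d until we hit 1:
117^1 ≡ 117 (mod 241)
117^2 ≡ 193 (mod 241)
117^3 ≡ 168 (mod 241)
117^4 ≡ 135 (mod 241)
117^5 ≡ 130 (mod 241)
117^6 ≡ 27 (mod 241)
117^8 ≡ 150 (mod 241)
117^10 ≡ 30 (mod 241)
117^12 ≡ 6 (mod 241)
117^15 ≡ 44 (mod 241)
117^16 ≡ 87 (mod 241)
117^20 ≡ 177 (mod 241)
117^24 ≡ 36 (mod 241)
117^30 ≡ 8 (mod 241)
117^40 ≡ 240 (mod 241)
117^48 ≡ 91 (mod 241)
117^60 ≡ 64 (mod 241)
117^80 ≡ 1 (mod 241) ✓
The smallest such exponent is 80, so the order of 117 is 80.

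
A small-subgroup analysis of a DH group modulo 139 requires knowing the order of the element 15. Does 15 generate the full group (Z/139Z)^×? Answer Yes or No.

Yes

φ(139) = 139 − 1 = 138 = 2 · 3 · 23.
An element g generates (Z/139Z)^× iff g^(138/q) ≢ 1 (mod 139) for each prime q ∈ {2, 3, 23}.
15^69 ≡ 138 (mod 139)  [q = 2: ≢ 1 ✓]
15^46 ≡ 96 (mod 139)  [q = 3: ≢ 1 ✓]
15^6 ≡ 131 (mod 139)  [q = 23: ≢ 1 ✓]
Every test exponent gives a nontrivial residue, hence 15 generates the full group.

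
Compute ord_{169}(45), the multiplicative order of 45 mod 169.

Since 45 ∈ (Z/169Z)^×, its order divides φ(169) = φ(13^2) = 13·(13−1) = 156 = 2^2 · 3 · 13.
Divisors of 156: 1, 2, 3, 4, 6, 12, 13, 26, 39, 52, 78, 156.
Test each divisor d:
45^1 ≡ 45
45^2 ≡ 166
45^3 ≡ 34
45^4 ≡ 9
45^6 ≡ 142
45^12 ≡ 53
45^13 ≡ 19
45^26 ≡ 23
45^39 ≡ 99
45^52 ≡ 22
45^78 ≡ 168
45^156 ≡ 1
Hence ord(45) = 156.

156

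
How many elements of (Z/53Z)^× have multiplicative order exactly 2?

φ(53) = 53 − 1 = 52 = 2^2 · 13.
In a cyclic group of order 52, there are φ(d) elements of order d for each divisor d of 52, and zero for non-divisors.
2 | 52, and φ(2) = 2 − 1 = 1.

1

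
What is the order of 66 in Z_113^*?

ord(66) | φ(113) = 113 − 1 = 112 = 2^4 · 7.
Divisors of 112: 1, 2, 4, 7, 8, 14, 16, 28, 56, 112.
Test each divisor d:
66^1 ≡ 66 (mod 113)
66^2 ≡ 62 (mod 113)
66^4 ≡ 2 (mod 113)
66^7 ≡ 48 (mod 113)
66^8 ≡ 4 (mod 113)
66^14 ≡ 44 (mod 113)
66^16 ≡ 16 (mod 113)
66^28 ≡ 15 (mod 113)
66^56 ≡ 112 (mod 113)
66^112 ≡ 1 (mod 113) ✓
Hence ord(66) = 112.

112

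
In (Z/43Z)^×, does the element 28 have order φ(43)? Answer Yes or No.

φ(43) = 43 − 1 = 42 = 2 · 3 · 7.
An element g generates (Z/43Z)^× iff g^(42/q) ≢ 1 (mod 43) for each prime q ∈ {2, 3, 7}.
28^21 ≡ 42 (mod 43)  [q = 2: ≢ 1 ✓]
28^14 ≡ 6 (mod 43)  [q = 3: ≢ 1 ✓]
28^6 ≡ 11 (mod 43)  [q = 7: ≢ 1 ✓]
Every test exponent gives a nontrivial residue, hence 28 generates the full group.

Yes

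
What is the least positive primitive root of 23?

φ(23) = 23 − 1 = 22 = 2 · 11.
g is a primitive root iff g^(22/q) ≢ 1 (mod 23) for each prime q ∈ {2, 11}.
g = 2: 2^11 ≡ 1 — hits 1, so not a primitive root.
g = 3: 3^11 ≡ 1 — hits 1, so not a primitive root.
g = 4: 4^11 ≡ 1 — hits 1, so not a primitive root.
g = 5: 5^11 ≡ 22; 5^2 ≡ 2 — none is 1, so 5 is a primitive root.
So 5 is the smallest generator of (Z/23Z)^×.

5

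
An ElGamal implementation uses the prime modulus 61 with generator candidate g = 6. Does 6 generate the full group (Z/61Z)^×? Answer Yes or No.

Yes

φ(61) = 61 − 1 = 60 = 2^2 · 3 · 5.
It suffices to check that the order of 6 is not a proper divisor of 60: compute 6^(60/q) for q ∈ {2, 3, 5}.
6^30 ≡ 60 (mod 61)  [q = 2: ≢ 1 ✓]
6^20 ≡ 47 (mod 61)  [q = 3: ≢ 1 ✓]
6^12 ≡ 20 (mod 61)  [q = 5: ≢ 1 ✓]
None equal 1, so ord_61(6) = 60: 6 is a primitive root.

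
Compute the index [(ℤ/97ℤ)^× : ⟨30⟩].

3

ord(30) | φ(97) = 97 − 1 = 96 = 2^5 · 3.
Divisors of 96: 1, 2, 3, 4, 6, 8, 12, 16, 24, 32, 48, 96.
Evaluate successive powers at the divisors of 96:
30^1 ≡ 30
30^2 ≡ 27
30^3 ≡ 34
30^4 ≡ 50
30^6 ≡ 89
30^8 ≡ 75
30^12 ≡ 64
30^16 ≡ 96
30^24 ≡ 22
30^32 ≡ 1
The order of 30 is 32, so the subgroup it generates has 32 elements.
The index is φ(97) / ord(30) = 96 / 32 = 3.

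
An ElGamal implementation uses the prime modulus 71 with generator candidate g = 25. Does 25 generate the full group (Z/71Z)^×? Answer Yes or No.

No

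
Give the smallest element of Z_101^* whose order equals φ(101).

2

φ(101) = 101 − 1 = 100 = 2^2 · 5^2.
g is a primitive root iff g^(100/q) ≢ 1 (mod 101) for each prime q ∈ {2, 5}.
g = 2: 2^50 ≡ 100; 2^20 ≡ 95 — none is 1, so 2 is a primitive root.
The smallest primitive root modulo 101 is 2.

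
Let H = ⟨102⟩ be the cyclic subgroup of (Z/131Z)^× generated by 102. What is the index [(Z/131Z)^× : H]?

2

Since 102 ∈ (Z/131Z)^×, its order divides φ(131) = 131 − 1 = 130 = 2 · 5 · 13.
Divisors of 130: 1, 2, 5, 10, 13, 26, 65, 130.
Compute 102^d (mod 131) for the divisors d until we hit 1:
102^1 ≡ 102
102^2 ≡ 55
102^5 ≡ 45
102^10 ≡ 60
102^13 ≡ 61
102^26 ≡ 53
102^65 ≡ 1
So ord_131(102) = 65, hence |⟨102⟩| = 65.
The index is φ(131) / ord(102) = 130 / 65 = 2.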